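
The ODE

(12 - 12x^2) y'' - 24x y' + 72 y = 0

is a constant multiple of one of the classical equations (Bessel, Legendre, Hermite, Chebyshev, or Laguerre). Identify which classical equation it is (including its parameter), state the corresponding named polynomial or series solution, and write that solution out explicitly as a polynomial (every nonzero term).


All three coefficients share the factor 12; dividing through by 12 gives  (1 - x^2) y'' - 2x y' + 6 y = 0.
This matches the Legendre equation (1 - x^2) y'' - 2x y' + n(n+1) y = 0 (note the -2x y' term) with n(n+1) = 6, so n = 2; the polynomial solution is P_2(x).
With y = sum_k a_k x^k, matching x^k gives (k+2)(k+1) a_{k+2} = [k(k+1) - n(n+1)] a_k = (k - 2)(k + 3) a_k. The right side vanishes at k = 2, so the series with the parity of 2 terminates at degree 2.
Standard normalization (P_n(1) = 1): leading coefficient (2n)!/(2^n (n!)^2) = 24/(4*4) = 3/2, so a_2 = 3/2. Work downward with a_k = (k+1)(k+2) a_{k+2} / ((k - 2)(k + 3)):
  a_0 = (1)(2)(3/2) / ((0 - 2)(0 + 3)) = 3/(-6) = -1/2
Hence P_2(x) = 3 x^2/2 - 1/2.

P_2(x); series = 3 x^2/2 - 1/2


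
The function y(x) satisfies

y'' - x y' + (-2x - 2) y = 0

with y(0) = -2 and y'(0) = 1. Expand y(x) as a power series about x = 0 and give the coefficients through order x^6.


Ansatz: y(x) = sum_{n>=0} a_n x^n, so y'(x) = sum_{n>=1} n a_n x^(n-1) and y''(x) = sum_{n>=2} n(n-1) a_n x^(n-2).
Substitute into P(x) y'' + Q(x) y' + R(x) y = 0 with P(x) = 1, Q(x) = -x, R(x) = -2x - 2, and match powers of x.
Initial conditions: a_0 = -2, a_1 = 1.
Setting the coefficient of each power of x to zero and solving order by order (substituting the coefficients already found):
  x^0: 2 a_2 - 2 a_0 = 0  ->  2 a_2 = 2 a_0 = -4  ->  a_2 = -2
  x^1: 6 a_3 - 3 a_1 - 2 a_0 = 0  ->  6 a_3 = 3 a_1 + 2 a_0 = -1  ->  a_3 = -1/6
  x^2: 12 a_4 - 4 a_2 - 2 a_1 = 0  ->  12 a_4 = 4 a_2 + 2 a_1 = -6  ->  a_4 = -1/2
  x^3: 20 a_5 - 5 a_3 - 2 a_2 = 0  ->  20 a_5 = 5 a_3 + 2 a_2 = -29/6  ->  a_5 = -29/120
  x^4: 30 a_6 - 6 a_4 - 2 a_3 = 0  ->  30 a_6 = 6 a_4 + 2 a_3 = -10/3  ->  a_6 = -1/9
Truncated series: y(x) = -2 + x - 2 x^2 - (1/6) x^3 - (1/2) x^4 - (29/120) x^5 - (1/9) x^6 + O(x^7).

a_0 = -2; a_1 = 1; a_2 = -2; a_3 = -1/6; a_4 = -1/2; a_5 = -29/120; a_6 = -1/9


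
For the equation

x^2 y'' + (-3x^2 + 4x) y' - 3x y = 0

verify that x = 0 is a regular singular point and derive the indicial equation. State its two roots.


Divide by x^2 to reach normal form y'' + P_1(x) y' + P_2(x) y = 0 with P_1(x) = -3 + 4/x and P_2(x) = -3/x.
x = 0 is a singular point because the y'-coefficient -3 + 4/x has a pole at x = 0 and the y-coefficient -3/x has a pole at x = 0.
It is a regular singular point because x P_1(x) = p(x) = 4 - 3x and x^2 P_2(x) = q(x) = -3x are polynomials, hence analytic at x = 0.
p(0) = 4,  q(0) = 0.
Indicial equation: r(r-1) + p(0) r + q(0) = 0, i.e. r^2 + (p(0) - 1) r + q(0) = 0, i.e. r^2 + 3 r = 0.
Discriminant: (3)^2 - 4(0) = 9, so r = (-3 ± 3)/2.
Solving: r_1 = 0, r_2 = -3.

indicial: r^2 + 3 r = 0; roots r_1 = 0, r_2 = -3


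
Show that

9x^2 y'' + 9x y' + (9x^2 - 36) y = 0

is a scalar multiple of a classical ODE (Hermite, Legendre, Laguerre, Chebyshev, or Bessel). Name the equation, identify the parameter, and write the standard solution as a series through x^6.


All three coefficients share the factor 9; dividing through by 9 gives  x^2 y'' + x y' + (x^2 - 4) y = 0.
This matches the Bessel equation x^2 y'' + x y' + (x^2 - nu^2) y = 0 with nu^2 = 4, so nu = 2; the solution bounded at x = 0 is J_2(x).
Frobenius at x = 0: indicial roots ±nu; for r = nu the recurrence k(k + 2nu) c_k = -c_{k-2} gives the standard series J_nu(x) = sum_{k>=0} (-1)^k / (k! (k+nu)!) (x/2)^(2k+nu). Evaluate the first 3 terms:
  k = 0: (-1)^0 / (0! * 2! * 2^2) x^2 = 1/(1*2*4) x^2 = (1/8) x^2
  k = 1: (-1)^1 / (1! * 3! * 2^4) x^4 = -1/(1*6*16) x^4 = (-1/96) x^4
  k = 2: (-1)^2 / (2! * 4! * 2^6) x^6 = 1/(2*24*64) x^6 = (1/3072) x^6
Hence J_2(x) = x^6/3072 - x^4/96 + x^2/8 + ....

J_2(x); series = x^6/3072 - x^4/96 + x^2/8


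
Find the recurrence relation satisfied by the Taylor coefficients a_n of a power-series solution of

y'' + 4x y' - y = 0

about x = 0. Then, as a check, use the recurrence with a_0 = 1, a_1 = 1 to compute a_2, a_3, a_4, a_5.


Substitute y = sum_n a_n x^n.
y''(x) has coefficient (n+2)(n+1) a_{n+2} at x^n;
4 x y'(x) has coefficient 4 n a_n at x^n (shift);
-y(x) has coefficient -1 a_n at x^n.
Matching x^n: (n+2)(n+1) a_{n+2} + (4n - 1) a_n = 0.
Thus a_{n+2} = (-4n + 1) / ((n+1)(n+2)) * a_n.

Check with a_0 = 1, a_1 = 1 (apply the recurrence for n = 0, 1, 2, 3): a_0 = 1, a_1 = 1, a_2 = 1/2, a_3 = -1/2, a_4 = -7/24, a_5 = 11/40.

a_(n+2) = (-4n + 1) / ((n+1)(n+2)) * a_n; check: a_0 = 1, a_1 = 1, a_2 = 1/2, a_3 = -1/2, a_4 = -7/24, a_5 = 11/40


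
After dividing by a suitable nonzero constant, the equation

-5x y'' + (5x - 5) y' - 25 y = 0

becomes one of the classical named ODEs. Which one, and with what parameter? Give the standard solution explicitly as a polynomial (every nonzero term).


All three coefficients share the factor -5; dividing through by -5 gives  x y'' + (1 - x) y' + 5 y = 0.
This matches the Laguerre equation x y'' + (1 - x) y' + n y = 0 with n = 5; the polynomial solution is L_5(x).
With y = sum_k a_k x^k, matching x^k gives (k+1)k a_{k+1} + (k+1) a_{k+1} - k a_k + n a_k = 0, i.e. (k+1)^2 a_{k+1} = (k - n) a_k = (k - 5) a_k. The right side vanishes at k = 5, so the series terminates at degree 5.
Standard normalization L_n(0) = 1 gives a_0 = 1. Work upward with a_{k+1} = (k - 5) a_k / (k+1)^2:
  a_1 = (0 - 5)(1) / 1^2 = -5/1 = -5
  a_2 = (1 - 5)(-5) / 2^2 = 20/4 = 5
  a_3 = (2 - 5)(5) / 3^2 = -15/9 = -5/3
  a_4 = (3 - 5)(-5/3) / 4^2 = (10/3)/16 = 5/24
  a_5 = (4 - 5)(5/24) / 5^2 = (-5/24)/25 = -1/120
Hence L_5(x) = -x^5/120 + 5 x^4/24 - 5 x^3/3 + 5 x^2 - 5 x + 1.

L_5(x); series = -x^5/120 + 5 x^4/24 - 5 x^3/3 + 5 x^2 - 5 x + 1


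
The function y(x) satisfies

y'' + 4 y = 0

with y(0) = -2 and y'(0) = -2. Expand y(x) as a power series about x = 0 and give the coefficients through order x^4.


Ansatz: y(x) = sum_{n>=0} a_n x^n, so y'(x) = sum_{n>=1} n a_n x^(n-1) and y''(x) = sum_{n>=2} n(n-1) a_n x^(n-2).
Substitute into P(x) y'' + Q(x) y' + R(x) y = 0 with P(x) = 1, Q(x) = 0, R(x) = 4, and match powers of x.
Initial conditions: a_0 = -2, a_1 = -2.
Setting the coefficient of each power of x to zero and solving order by order (substituting the coefficients already found):
  x^0: 2 a_2 + 4 a_0 = 0  ->  2 a_2 = -4 a_0 = 8  ->  a_2 = 4
  x^1: 6 a_3 + 4 a_1 = 0  ->  6 a_3 = -4 a_1 = 8  ->  a_3 = 4/3
  x^2: 12 a_4 + 4 a_2 = 0  ->  12 a_4 = -4 a_2 = -16  ->  a_4 = -4/3
Truncated series: y(x) = -2 - 2 x + 4 x^2 + (4/3) x^3 - (4/3) x^4 + O(x^5).

a_0 = -2; a_1 = -2; a_2 = 4; a_3 = 4/3; a_4 = -4/3


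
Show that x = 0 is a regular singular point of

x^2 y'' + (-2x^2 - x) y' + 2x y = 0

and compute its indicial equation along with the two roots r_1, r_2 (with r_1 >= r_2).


Divide by x^2 to reach normal form y'' + P_1(x) y' + P_2(x) y = 0 with P_1(x) = -2 - 1/x and P_2(x) = 2/x.
x = 0 is a singular point because the y'-coefficient -2 - 1/x has a pole at x = 0 and the y-coefficient 2/x has a pole at x = 0.
It is a regular singular point because x P_1(x) = p(x) = -2x - 1 and x^2 P_2(x) = q(x) = 2x are polynomials, hence analytic at x = 0.
p(0) = -1,  q(0) = 0.
Indicial equation: r(r-1) + p(0) r + q(0) = 0, i.e. r^2 + (p(0) - 1) r + q(0) = 0, i.e. r^2 - 2 r = 0.
Discriminant: (-2)^2 - 4(0) = 4, so r = (2 ± 2)/2.
Solving: r_1 = 2, r_2 = 0.

indicial: r^2 - 2 r = 0; roots r_1 = 2, r_2 = 0


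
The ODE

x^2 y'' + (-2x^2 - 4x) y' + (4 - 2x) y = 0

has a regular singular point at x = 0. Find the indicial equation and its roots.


Divide by x^2 to reach normal form y'' + P_1(x) y' + P_2(x) y = 0 with P_1(x) = -2 - 4/x and P_2(x) = -2/x + 4/x^2.
x = 0 is a singular point because the y'-coefficient -2 - 4/x has a pole at x = 0 and the y-coefficient -2/x + 4/x^2 has a pole at x = 0.
It is a regular singular point because x P_1(x) = p(x) = -2x - 4 and x^2 P_2(x) = q(x) = 4 - 2x are polynomials, hence analytic at x = 0.
p(0) = -4,  q(0) = 4.
Indicial equation: r(r-1) + p(0) r + q(0) = 0, i.e. r^2 + (p(0) - 1) r + q(0) = 0, i.e. r^2 - 5 r + 4 = 0.
Discriminant: (-5)^2 - 4(4) = 9, so r = (5 ± 3)/2.
Solving: r_1 = 4, r_2 = 1.

indicial: r^2 - 5 r + 4 = 0; roots r_1 = 4, r_2 = 1


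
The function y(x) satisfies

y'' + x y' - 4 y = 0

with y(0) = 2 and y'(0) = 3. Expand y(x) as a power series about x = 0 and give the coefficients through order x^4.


Ansatz: y(x) = sum_{n>=0} a_n x^n, so y'(x) = sum_{n>=1} n a_n x^(n-1) and y''(x) = sum_{n>=2} n(n-1) a_n x^(n-2).
Substitute into P(x) y'' + Q(x) y' + R(x) y = 0 with P(x) = 1, Q(x) = x, R(x) = -4, and match powers of x.
Initial conditions: a_0 = 2, a_1 = 3.
Setting the coefficient of each power of x to zero and solving order by order (substituting the coefficients already found):
  x^0: 2 a_2 - 4 a_0 = 0  ->  2 a_2 = 4 a_0 = 8  ->  a_2 = 4
  x^1: 6 a_3 - 3 a_1 = 0  ->  6 a_3 = 3 a_1 = 9  ->  a_3 = 3/2
  x^2: 12 a_4 - 2 a_2 = 0  ->  12 a_4 = 2 a_2 = 8  ->  a_4 = 2/3
Truncated series: y(x) = 2 + 3 x + 4 x^2 + (3/2) x^3 + (2/3) x^4 + O(x^5).

a_0 = 2; a_1 = 3; a_2 = 4; a_3 = 3/2; a_4 = 2/3


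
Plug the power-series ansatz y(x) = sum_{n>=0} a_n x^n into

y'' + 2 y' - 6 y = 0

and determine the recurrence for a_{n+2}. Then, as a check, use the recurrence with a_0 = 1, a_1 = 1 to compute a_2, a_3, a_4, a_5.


Substitute y = sum_n a_n x^n.
y''(x) has coefficient (n+2)(n+1) a_{n+2} at x^n;
2 y'(x) has coefficient 2 (n+1) a_{n+1} at x^n;
-6 y(x) has coefficient -6 a_n at x^n.
Matching x^n: (n+2)(n+1) a_{n+2} + 2 (n+1) a_{n+1} - 6 a_n = 0.
Thus a_{n+2} = [-2 (n+1) a_{n+1} + 6 a_n] / ((n+1)(n+2)).

Check with a_0 = 1, a_1 = 1 (apply the recurrence for n = 0, 1, 2, 3): a_0 = 1, a_1 = 1, a_2 = 2, a_3 = -1/3, a_4 = 7/6, a_5 = -17/30.

a_(n+2) = [-2 (n+1) a_(n+1) + 6 a_n] / ((n+1)(n+2)); check: a_0 = 1, a_1 = 1, a_2 = 2, a_3 = -1/3, a_4 = 7/6, a_5 = -17/30


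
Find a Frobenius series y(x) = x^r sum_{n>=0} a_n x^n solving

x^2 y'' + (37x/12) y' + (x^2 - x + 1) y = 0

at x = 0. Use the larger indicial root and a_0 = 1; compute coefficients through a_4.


Write in Frobenius form y'' + (p(x)/x) y' + (q(x)/x^2) y = 0:
  p(x) = 37/12,  q(x) = x^2 - x + 1.
Indicial equation: r(r-1) + (37/12) r + (1) = 0 -> roots r_1 = -3/4, r_2 = -4/3.
Take r = r_1 = -3/4. Let y(x) = x^r sum_{n>=0} a_n x^n with a_0 = 1.
Substitute y = x^r sum a_n x^n and match x^{r+n}. The recurrence is
  D(n) a_n - 1 a_{n-1} + 1 a_{n-2} = 0,  where D(n) = (r+n)(r+n-1) + (37/12)(r+n) + (1).
  a_n = [1 a_{n-1} - 1 a_{n-2}] / D(n).
Since the indicial polynomial factors as (r - r_1)(r - r_2), D(n) = (r_1 + n - r_1)(r_1 + n - r_2) = n(n + 7/12).
Evaluating step by step (a_0 = 1):
  n = 1: D(1) = 1(1 + 7/12) = 19/12; numerator = 1(1) = 1; a_1 = (1)/(19/12) = 12/19
  n = 2: D(2) = 2(2 + 7/12) = 31/6; numerator = 1(12/19) - 1(1) = -7/19; a_2 = (-7/19)/(31/6) = -42/589
  n = 3: D(3) = 3(3 + 7/12) = 43/4; numerator = 1(-42/589) - 1(12/19) = -414/589; a_3 = (-414/589)/(43/4) = -1656/25327
  n = 4: D(4) = 4(4 + 7/12) = 55/3; numerator = 1(-1656/25327) - 1(-42/589) = 150/25327; a_4 = (150/25327)/(55/3) = 90/278597

r = -3/4; a_0 = 1; a_1 = 12/19; a_2 = -42/589; a_3 = -1656/25327; a_4 = 90/278597


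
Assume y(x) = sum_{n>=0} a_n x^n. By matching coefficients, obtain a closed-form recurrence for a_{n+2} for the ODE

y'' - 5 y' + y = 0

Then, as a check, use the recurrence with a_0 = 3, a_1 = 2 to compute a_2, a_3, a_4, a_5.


Substitute y = sum_n a_n x^n.
y''(x) has coefficient (n+2)(n+1) a_{n+2} at x^n;
-5 y'(x) has coefficient -5 (n+1) a_{n+1} at x^n;
y(x) has coefficient 1 a_n at x^n.
Matching x^n: (n+2)(n+1) a_{n+2} - 5 (n+1) a_{n+1} + 1 a_n = 0.
Thus a_{n+2} = [5 (n+1) a_{n+1} - 1 a_n] / ((n+1)(n+2)).

Check with a_0 = 3, a_1 = 2 (apply the recurrence for n = 0, 1, 2, 3): a_0 = 3, a_1 = 2, a_2 = 7/2, a_3 = 11/2, a_4 = 79/12, a_5 = 757/120.

a_(n+2) = [5 (n+1) a_(n+1) - 1 a_n] / ((n+1)(n+2)); check: a_0 = 3, a_1 = 2, a_2 = 7/2, a_3 = 11/2, a_4 = 79/12, a_5 = 757/120


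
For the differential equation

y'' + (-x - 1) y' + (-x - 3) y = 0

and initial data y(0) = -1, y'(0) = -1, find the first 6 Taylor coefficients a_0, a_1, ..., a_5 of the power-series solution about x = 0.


Ansatz: y(x) = sum_{n>=0} a_n x^n, so y'(x) = sum_{n>=1} n a_n x^(n-1) and y''(x) = sum_{n>=2} n(n-1) a_n x^(n-2).
Substitute into P(x) y'' + Q(x) y' + R(x) y = 0 with P(x) = 1, Q(x) = -x - 1, R(x) = -x - 3, and match powers of x.
Initial conditions: a_0 = -1, a_1 = -1.
Setting the coefficient of each power of x to zero and solving order by order (substituting the coefficients already found):
  x^0: 2 a_2 - a_1 - 3 a_0 = 0  ->  2 a_2 = a_1 + 3 a_0 = -4  ->  a_2 = -2
  x^1: 6 a_3 - 2 a_2 - 4 a_1 - a_0 = 0  ->  6 a_3 = 2 a_2 + 4 a_1 + a_0 = -9  ->  a_3 = -3/2
  x^2: 12 a_4 - 3 a_3 - 5 a_2 - a_1 = 0  ->  12 a_4 = 3 a_3 + 5 a_2 + a_1 = -31/2  ->  a_4 = -31/24
  x^3: 20 a_5 - 4 a_4 - 6 a_3 - a_2 = 0  ->  20 a_5 = 4 a_4 + 6 a_3 + a_2 = -97/6  ->  a_5 = -97/120
Truncated series: y(x) = -1 - x - 2 x^2 - (3/2) x^3 - (31/24) x^4 - (97/120) x^5 + O(x^6).

a_0 = -1; a_1 = -1; a_2 = -2; a_3 = -3/2; a_4 = -31/24; a_5 = -97/120


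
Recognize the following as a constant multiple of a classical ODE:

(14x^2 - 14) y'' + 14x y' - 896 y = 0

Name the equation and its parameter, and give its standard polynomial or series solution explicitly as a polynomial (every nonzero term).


All three coefficients share the factor -14; dividing through by -14 gives  (1 - x^2) y'' - x y' + 64 y = 0.
This matches the Chebyshev equation (1 - x^2) y'' - x y' + n^2 y = 0 (note the -x y' term, not -2x y') with n^2 = 64, so n = 8; the polynomial solution is T_8(x).
With y = sum_k a_k x^k, matching x^k gives (k+2)(k+1) a_{k+2} = (k^2 - n^2) a_k = (k - 8)(k + 8) a_k. The right side vanishes at k = 8, so the series with the parity of 8 terminates at degree 8.
Standard normalization: leading coefficient of T_n is 2^(n-1), so a_8 = 2^7 = 128. Work downward with a_k = (k+1)(k+2) a_{k+2} / ((k - 8)(k + 8)):
  a_6 = (7)(8)(128) / ((6 - 8)(6 + 8)) = 7168/(-28) = -256
  a_4 = (5)(6)(-256) / ((4 - 8)(4 + 8)) = -7680/(-48) = 160
  a_2 = (3)(4)(160) / ((2 - 8)(2 + 8)) = 1920/(-60) = -32
  a_0 = (1)(2)(-32) / ((0 - 8)(0 + 8)) = -64/(-64) = 1
Hence T_8(x) = 128 x^8 - 256 x^6 + 160 x^4 - 32 x^2 + 1.

T_8(x); series = 128 x^8 - 256 x^6 + 160 x^4 - 32 x^2 + 1


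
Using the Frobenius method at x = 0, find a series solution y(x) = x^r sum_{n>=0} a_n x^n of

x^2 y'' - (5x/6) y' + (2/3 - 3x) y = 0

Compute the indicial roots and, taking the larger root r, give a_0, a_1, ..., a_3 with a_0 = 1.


Write in Frobenius form y'' + (p(x)/x) y' + (q(x)/x^2) y = 0:
  p(x) = -5/6,  q(x) = 2/3 - 3x.
Indicial equation: r(r-1) + (-5/6) r + (2/3) = 0 -> roots r_1 = 4/3, r_2 = 1/2.
Take r = r_1 = 4/3. Let y(x) = x^r sum_{n>=0} a_n x^n with a_0 = 1.
Substitute y = x^r sum a_n x^n and match x^{r+n}. The recurrence is
  D(n) a_n - 3 a_{n-1} = 0,  where D(n) = (r+n)(r+n-1) + (-5/6)(r+n) + (2/3).
  a_n = 3 / D(n) * a_{n-1}.
Since the indicial polynomial factors as (r - r_1)(r - r_2), D(n) = (r_1 + n - r_1)(r_1 + n - r_2) = n(n + 5/6).
Evaluating step by step (a_0 = 1):
  n = 1: D(1) = 1(1 + 5/6) = 11/6; numerator = 3(1) = 3; a_1 = (3)/(11/6) = 18/11
  n = 2: D(2) = 2(2 + 5/6) = 17/3; numerator = 3(18/11) = 54/11; a_2 = (54/11)/(17/3) = 162/187
  n = 3: D(3) = 3(3 + 5/6) = 23/2; numerator = 3(162/187) = 486/187; a_3 = (486/187)/(23/2) = 972/4301

r = 4/3; a_0 = 1; a_1 = 18/11; a_2 = 162/187; a_3 = 972/4301


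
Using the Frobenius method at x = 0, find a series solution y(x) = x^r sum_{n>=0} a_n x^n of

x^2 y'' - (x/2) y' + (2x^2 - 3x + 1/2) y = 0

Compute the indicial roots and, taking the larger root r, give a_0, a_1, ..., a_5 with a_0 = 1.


Write in Frobenius form y'' + (p(x)/x) y' + (q(x)/x^2) y = 0:
  p(x) = -1/2,  q(x) = 2x^2 - 3x + 1/2.
Indicial equation: r(r-1) + (-1/2) r + (1/2) = 0 -> roots r_1 = 1, r_2 = 1/2.
Take r = r_1 = 1. Let y(x) = x^r sum_{n>=0} a_n x^n with a_0 = 1.
Substitute y = x^r sum a_n x^n and match x^{r+n}. The recurrence is
  D(n) a_n - 3 a_{n-1} + 2 a_{n-2} = 0,  where D(n) = (r+n)(r+n-1) + (-1/2)(r+n) + (1/2).
  a_n = [3 a_{n-1} - 2 a_{n-2}] / D(n).
Since the indicial polynomial factors as (r - r_1)(r - r_2), D(n) = (r_1 + n - r_1)(r_1 + n - r_2) = n(n + 1/2).
Evaluating step by step (a_0 = 1):
  n = 1: D(1) = 1(1 + 1/2) = 3/2; numerator = 3(1) = 3; a_1 = (3)/(3/2) = 2
  n = 2: D(2) = 2(2 + 1/2) = 5; numerator = 3(2) - 2(1) = 4; a_2 = (4)/(5) = 4/5
  n = 3: D(3) = 3(3 + 1/2) = 21/2; numerator = 3(4/5) - 2(2) = -8/5; a_3 = (-8/5)/(21/2) = -16/105
  n = 4: D(4) = 4(4 + 1/2) = 18; numerator = 3(-16/105) - 2(4/5) = -72/35; a_4 = (-72/35)/(18) = -4/35
  n = 5: D(5) = 5(5 + 1/2) = 55/2; numerator = 3(-4/35) - 2(-16/105) = -4/105; a_5 = (-4/105)/(55/2) = -8/5775

r = 1; a_0 = 1; a_1 = 2; a_2 = 4/5; a_3 = -16/105; a_4 = -4/35; a_5 = -8/5775


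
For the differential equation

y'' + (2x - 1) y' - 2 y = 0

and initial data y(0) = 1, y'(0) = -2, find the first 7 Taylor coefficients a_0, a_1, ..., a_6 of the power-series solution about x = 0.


Ansatz: y(x) = sum_{n>=0} a_n x^n, so y'(x) = sum_{n>=1} n a_n x^(n-1) and y''(x) = sum_{n>=2} n(n-1) a_n x^(n-2).
Substitute into P(x) y'' + Q(x) y' + R(x) y = 0 with P(x) = 1, Q(x) = 2x - 1, R(x) = -2, and match powers of x.
Initial conditions: a_0 = 1, a_1 = -2.
Setting the coefficient of each power of x to zero and solving order by order (substituting the coefficients already found):
  x^0: 2 a_2 - a_1 - 2 a_0 = 0  ->  2 a_2 = a_1 + 2 a_0 = 0  ->  a_2 = 0
  x^1: 6 a_3 - 2 a_2 = 0  ->  6 a_3 = 2 a_2 = 0  ->  a_3 = 0
  x^2: 12 a_4 - 3 a_3 + 2 a_2 = 0  ->  12 a_4 = 3 a_3 - 2 a_2 = 0  ->  a_4 = 0
  x^3: 20 a_5 - 4 a_4 + 4 a_3 = 0  ->  20 a_5 = 4 a_4 - 4 a_3 = 0  ->  a_5 = 0
  x^4: 30 a_6 - 5 a_5 + 6 a_4 = 0  ->  30 a_6 = 5 a_5 - 6 a_4 = 0  ->  a_6 = 0
Truncated series: y(x) = 1 - 2 x + O(x^7).

a_0 = 1; a_1 = -2; a_2 = 0; a_3 = 0; a_4 = 0; a_5 = 0; a_6 = 0


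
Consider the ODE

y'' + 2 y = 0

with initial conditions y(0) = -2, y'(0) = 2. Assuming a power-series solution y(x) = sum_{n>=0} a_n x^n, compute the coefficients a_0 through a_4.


Ansatz: y(x) = sum_{n>=0} a_n x^n, so y'(x) = sum_{n>=1} n a_n x^(n-1) and y''(x) = sum_{n>=2} n(n-1) a_n x^(n-2).
Substitute into P(x) y'' + Q(x) y' + R(x) y = 0 with P(x) = 1, Q(x) = 0, R(x) = 2, and match powers of x.
Initial conditions: a_0 = -2, a_1 = 2.
Setting the coefficient of each power of x to zero and solving order by order (substituting the coefficients already found):
  x^0: 2 a_2 + 2 a_0 = 0  ->  2 a_2 = -2 a_0 = 4  ->  a_2 = 2
  x^1: 6 a_3 + 2 a_1 = 0  ->  6 a_3 = -2 a_1 = -4  ->  a_3 = -2/3
  x^2: 12 a_4 + 2 a_2 = 0  ->  12 a_4 = -2 a_2 = -4  ->  a_4 = -1/3
Truncated series: y(x) = -2 + 2 x + 2 x^2 - (2/3) x^3 - (1/3) x^4 + O(x^5).

a_0 = -2; a_1 = 2; a_2 = 2; a_3 = -2/3; a_4 = -1/3


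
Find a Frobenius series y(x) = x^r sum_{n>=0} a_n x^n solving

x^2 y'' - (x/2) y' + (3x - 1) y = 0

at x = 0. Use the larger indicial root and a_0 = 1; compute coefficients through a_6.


Write in Frobenius form y'' + (p(x)/x) y' + (q(x)/x^2) y = 0:
  p(x) = -1/2,  q(x) = 3x - 1.
Indicial equation: r(r-1) + (-1/2) r + (-1) = 0 -> roots r_1 = 2, r_2 = -1/2.
Take r = r_1 = 2. Let y(x) = x^r sum_{n>=0} a_n x^n with a_0 = 1.
Substitute y = x^r sum a_n x^n and match x^{r+n}. The recurrence is
  D(n) a_n + 3 a_{n-1} = 0,  where D(n) = (r+n)(r+n-1) + (-1/2)(r+n) + (-1).
  a_n = -3 / D(n) * a_{n-1}.
Since the indicial polynomial factors as (r - r_1)(r - r_2), D(n) = (r_1 + n - r_1)(r_1 + n - r_2) = n(n + 5/2).
Evaluating step by step (a_0 = 1):
  n = 1: D(1) = 1(1 + 5/2) = 7/2; numerator = -3(1) = -3; a_1 = (-3)/(7/2) = -6/7
  n = 2: D(2) = 2(2 + 5/2) = 9; numerator = -3(-6/7) = 18/7; a_2 = (18/7)/(9) = 2/7
  n = 3: D(3) = 3(3 + 5/2) = 33/2; numerator = -3(2/7) = -6/7; a_3 = (-6/7)/(33/2) = -4/77
  n = 4: D(4) = 4(4 + 5/2) = 26; numerator = -3(-4/77) = 12/77; a_4 = (12/77)/(26) = 6/1001
  n = 5: D(5) = 5(5 + 5/2) = 75/2; numerator = -3(6/1001) = -18/1001; a_5 = (-18/1001)/(75/2) = -12/25025
  n = 6: D(6) = 6(6 + 5/2) = 51; numerator = -3(-12/25025) = 36/25025; a_6 = (36/25025)/(51) = 12/425425

r = 2; a_0 = 1; a_1 = -6/7; a_2 = 2/7; a_3 = -4/77; a_4 = 6/1001; a_5 = -12/25025; a_6 = 12/425425


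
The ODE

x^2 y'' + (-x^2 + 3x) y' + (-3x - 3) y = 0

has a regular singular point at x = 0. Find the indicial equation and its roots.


Divide by x^2 to reach normal form y'' + P_1(x) y' + P_2(x) y = 0 with P_1(x) = -1 + 3/x and P_2(x) = -3/x - 3/x^2.
x = 0 is a singular point because the y'-coefficient -1 + 3/x has a pole at x = 0 and the y-coefficient -3/x - 3/x^2 has a pole at x = 0.
It is a regular singular point because x P_1(x) = p(x) = 3 - x and x^2 P_2(x) = q(x) = -3x - 3 are polynomials, hence analytic at x = 0.
p(0) = 3,  q(0) = -3.
Indicial equation: r(r-1) + p(0) r + q(0) = 0, i.e. r^2 + (p(0) - 1) r + q(0) = 0, i.e. r^2 + 2 r - 3 = 0.
Discriminant: (2)^2 - 4(-3) = 16, so r = (-2 ± 4)/2.
Solving: r_1 = 1, r_2 = -3.

indicial: r^2 + 2 r - 3 = 0; roots r_1 = 1, r_2 = -3


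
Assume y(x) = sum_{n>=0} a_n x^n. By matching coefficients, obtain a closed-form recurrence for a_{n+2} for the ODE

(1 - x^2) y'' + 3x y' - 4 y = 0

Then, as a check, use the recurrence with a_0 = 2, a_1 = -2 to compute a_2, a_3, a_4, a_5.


Substitute y = sum_n a_n x^n.
(1 - 1 x^2) y'' contributes (n+2)(n+1) a_{n+2} - n(n-1) a_n at x^n.
3 x y'(x) contributes 3 n a_n at x^n.
-4 y(x) contributes -4 a_n at x^n.
Matching x^n: (n+2)(n+1) a_{n+2} + (-n(n-1) + 3 n - 4) a_n = 0.
Thus a_{n+2} = (n(n-1) - 3 n + 4) / ((n+1)(n+2)) * a_n.

Check with a_0 = 2, a_1 = -2 (apply the recurrence for n = 0, 1, 2, 3): a_0 = 2, a_1 = -2, a_2 = 4, a_3 = -1/3, a_4 = 0, a_5 = -1/60.

a_(n+2) = (n(n-1) - 3 n + 4) / ((n+1)(n+2)) * a_n; check: a_0 = 2, a_1 = -2, a_2 = 4, a_3 = -1/3, a_4 = 0, a_5 = -1/60


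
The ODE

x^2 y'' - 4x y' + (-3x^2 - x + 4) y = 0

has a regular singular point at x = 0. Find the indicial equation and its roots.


Divide by x^2 to reach normal form y'' + P_1(x) y' + P_2(x) y = 0 with P_1(x) = -4/x and P_2(x) = -3 - 1/x + 4/x^2.
x = 0 is a singular point because the y'-coefficient -4/x has a pole at x = 0 and the y-coefficient -3 - 1/x + 4/x^2 has a pole at x = 0.
It is a regular singular point because x P_1(x) = p(x) = -4 and x^2 P_2(x) = q(x) = -3x^2 - x + 4 are polynomials, hence analytic at x = 0.
p(0) = -4,  q(0) = 4.
Indicial equation: r(r-1) + p(0) r + q(0) = 0, i.e. r^2 + (p(0) - 1) r + q(0) = 0, i.e. r^2 - 5 r + 4 = 0.
Discriminant: (-5)^2 - 4(4) = 9, so r = (5 ± 3)/2.
Solving: r_1 = 4, r_2 = 1.

indicial: r^2 - 5 r + 4 = 0; roots r_1 = 4, r_2 = 1


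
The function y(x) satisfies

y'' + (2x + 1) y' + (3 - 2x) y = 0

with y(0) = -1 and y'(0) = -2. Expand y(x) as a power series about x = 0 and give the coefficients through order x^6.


Ansatz: y(x) = sum_{n>=0} a_n x^n, so y'(x) = sum_{n>=1} n a_n x^(n-1) and y''(x) = sum_{n>=2} n(n-1) a_n x^(n-2).
Substitute into P(x) y'' + Q(x) y' + R(x) y = 0 with P(x) = 1, Q(x) = 2x + 1, R(x) = 3 - 2x, and match powers of x.
Initial conditions: a_0 = -1, a_1 = -2.
Setting the coefficient of each power of x to zero and solving order by order (substituting the coefficients already found):
  x^0: 2 a_2 + a_1 + 3 a_0 = 0  ->  2 a_2 = -a_1 - 3 a_0 = 5  ->  a_2 = 5/2
  x^1: 6 a_3 + 2 a_2 + 5 a_1 - 2 a_0 = 0  ->  6 a_3 = -2 a_2 - 5 a_1 + 2 a_0 = 3  ->  a_3 = 1/2
  x^2: 12 a_4 + 3 a_3 + 7 a_2 - 2 a_1 = 0  ->  12 a_4 = -3 a_3 - 7 a_2 + 2 a_1 = -23  ->  a_4 = -23/12
  x^3: 20 a_5 + 4 a_4 + 9 a_3 - 2 a_2 = 0  ->  20 a_5 = -4 a_4 - 9 a_3 + 2 a_2 = 49/6  ->  a_5 = 49/120
  x^4: 30 a_6 + 5 a_5 + 11 a_4 - 2 a_3 = 0  ->  30 a_6 = -5 a_5 - 11 a_4 + 2 a_3 = 481/24  ->  a_6 = 481/720
Truncated series: y(x) = -1 - 2 x + (5/2) x^2 + (1/2) x^3 - (23/12) x^4 + (49/120) x^5 + (481/720) x^6 + O(x^7).

a_0 = -1; a_1 = -2; a_2 = 5/2; a_3 = 1/2; a_4 = -23/12; a_5 = 49/120; a_6 = 481/720


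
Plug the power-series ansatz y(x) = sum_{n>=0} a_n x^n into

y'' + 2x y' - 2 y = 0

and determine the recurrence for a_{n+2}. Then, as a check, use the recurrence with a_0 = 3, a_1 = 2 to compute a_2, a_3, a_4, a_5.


Substitute y = sum_n a_n x^n.
y''(x) has coefficient (n+2)(n+1) a_{n+2} at x^n;
2 x y'(x) has coefficient 2 n a_n at x^n (shift);
-2 y(x) has coefficient -2 a_n at x^n.
Matching x^n: (n+2)(n+1) a_{n+2} + (2n - 2) a_n = 0.
Thus a_{n+2} = (-2n + 2) / ((n+1)(n+2)) * a_n.

Check with a_0 = 3, a_1 = 2 (apply the recurrence for n = 0, 1, 2, 3): a_0 = 3, a_1 = 2, a_2 = 3, a_3 = 0, a_4 = -1/2, a_5 = 0.

a_(n+2) = (-2n + 2) / ((n+1)(n+2)) * a_n; check: a_0 = 3, a_1 = 2, a_2 = 3, a_3 = 0, a_4 = -1/2, a_5 = 0


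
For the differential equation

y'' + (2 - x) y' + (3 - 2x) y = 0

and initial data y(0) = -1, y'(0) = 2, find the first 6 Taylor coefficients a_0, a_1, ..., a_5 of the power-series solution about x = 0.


Ansatz: y(x) = sum_{n>=0} a_n x^n, so y'(x) = sum_{n>=1} n a_n x^(n-1) and y''(x) = sum_{n>=2} n(n-1) a_n x^(n-2).
Substitute into P(x) y'' + Q(x) y' + R(x) y = 0 with P(x) = 1, Q(x) = 2 - x, R(x) = 3 - 2x, and match powers of x.
Initial conditions: a_0 = -1, a_1 = 2.
Setting the coefficient of each power of x to zero and solving order by order (substituting the coefficients already found):
  x^0: 2 a_2 + 2 a_1 + 3 a_0 = 0  ->  2 a_2 = -2 a_1 - 3 a_0 = -1  ->  a_2 = -1/2
  x^1: 6 a_3 + 4 a_2 + 2 a_1 - 2 a_0 = 0  ->  6 a_3 = -4 a_2 - 2 a_1 + 2 a_0 = -4  ->  a_3 = -2/3
  x^2: 12 a_4 + 6 a_3 + a_2 - 2 a_1 = 0  ->  12 a_4 = -6 a_3 - a_2 + 2 a_1 = 17/2  ->  a_4 = 17/24
  x^3: 20 a_5 + 8 a_4 - 2 a_2 = 0  ->  20 a_5 = -8 a_4 + 2 a_2 = -20/3  ->  a_5 = -1/3
Truncated series: y(x) = -1 + 2 x - (1/2) x^2 - (2/3) x^3 + (17/24) x^4 - (1/3) x^5 + O(x^6).

a_0 = -1; a_1 = 2; a_2 = -1/2; a_3 = -2/3; a_4 = 17/24; a_5 = -1/3


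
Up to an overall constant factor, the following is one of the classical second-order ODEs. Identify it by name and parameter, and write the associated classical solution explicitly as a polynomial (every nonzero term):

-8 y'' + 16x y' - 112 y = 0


All three coefficients share the factor -8; dividing through by -8 gives  y'' - 2x y' + 14 y = 0.
This matches the Hermite equation y'' - 2x y' + 2n y = 0 with 2n = 14, so n = 7; the polynomial solution is H_7(x).
With y = sum_k a_k x^k, matching x^k gives (k+2)(k+1) a_{k+2} = 2(k - n) a_k = 2(k - 7) a_k. The right side vanishes at k = 7, so the series with the parity of 7 terminates at degree 7.
Standard normalization: leading coefficient of H_n is 2^n, so a_7 = 2^7 = 128. Work downward with a_k = (k+1)(k+2) a_{k+2} / (2(k - n)):
  a_5 = (6)(7)(128) / (2(5 - 7)) = 5376/(-4) = -1344
  a_3 = (4)(5)(-1344) / (2(3 - 7)) = -26880/(-8) = 3360
  a_1 = (2)(3)(3360) / (2(1 - 7)) = 20160/(-12) = -1680
Hence H_7(x) = 128 x^7 - 1344 x^5 + 3360 x^3 - 1680 x.

H_7(x); series = 128 x^7 - 1344 x^5 + 3360 x^3 - 1680 x


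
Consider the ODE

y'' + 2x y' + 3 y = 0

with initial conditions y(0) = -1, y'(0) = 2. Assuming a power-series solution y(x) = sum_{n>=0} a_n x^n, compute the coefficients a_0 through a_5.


Ansatz: y(x) = sum_{n>=0} a_n x^n, so y'(x) = sum_{n>=1} n a_n x^(n-1) and y''(x) = sum_{n>=2} n(n-1) a_n x^(n-2).
Substitute into P(x) y'' + Q(x) y' + R(x) y = 0 with P(x) = 1, Q(x) = 2x, R(x) = 3, and match powers of x.
Initial conditions: a_0 = -1, a_1 = 2.
Setting the coefficient of each power of x to zero and solving order by order (substituting the coefficients already found):
  x^0: 2 a_2 + 3 a_0 = 0  ->  2 a_2 = -3 a_0 = 3  ->  a_2 = 3/2
  x^1: 6 a_3 + 5 a_1 = 0  ->  6 a_3 = -5 a_1 = -10  ->  a_3 = -5/3
  x^2: 12 a_4 + 7 a_2 = 0  ->  12 a_4 = -7 a_2 = -21/2  ->  a_4 = -7/8
  x^3: 20 a_5 + 9 a_3 = 0  ->  20 a_5 = -9 a_3 = 15  ->  a_5 = 3/4
Truncated series: y(x) = -1 + 2 x + (3/2) x^2 - (5/3) x^3 - (7/8) x^4 + (3/4) x^5 + O(x^6).

a_0 = -1; a_1 = 2; a_2 = 3/2; a_3 = -5/3; a_4 = -7/8; a_5 = 3/4


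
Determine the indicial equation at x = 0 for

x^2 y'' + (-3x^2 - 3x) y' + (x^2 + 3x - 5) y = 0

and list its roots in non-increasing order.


Divide by x^2 to reach normal form y'' + P_1(x) y' + P_2(x) y = 0 with P_1(x) = -3 - 3/x and P_2(x) = 1 + 3/x - 5/x^2.
x = 0 is a singular point because the y'-coefficient -3 - 3/x has a pole at x = 0 and the y-coefficient 1 + 3/x - 5/x^2 has a pole at x = 0.
It is a regular singular point because x P_1(x) = p(x) = -3x - 3 and x^2 P_2(x) = q(x) = x^2 + 3x - 5 are polynomials, hence analytic at x = 0.
p(0) = -3,  q(0) = -5.
Indicial equation: r(r-1) + p(0) r + q(0) = 0, i.e. r^2 + (p(0) - 1) r + q(0) = 0, i.e. r^2 - 4 r - 5 = 0.
Discriminant: (-4)^2 - 4(-5) = 36, so r = (4 ± 6)/2.
Solving: r_1 = 5, r_2 = -1.

indicial: r^2 - 4 r - 5 = 0; roots r_1 = 5, r_2 = -1


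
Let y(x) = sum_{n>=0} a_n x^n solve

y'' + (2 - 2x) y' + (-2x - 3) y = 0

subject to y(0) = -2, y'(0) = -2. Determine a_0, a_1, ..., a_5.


Ansatz: y(x) = sum_{n>=0} a_n x^n, so y'(x) = sum_{n>=1} n a_n x^(n-1) and y''(x) = sum_{n>=2} n(n-1) a_n x^(n-2).
Substitute into P(x) y'' + Q(x) y' + R(x) y = 0 with P(x) = 1, Q(x) = 2 - 2x, R(x) = -2x - 3, and match powers of x.
Initial conditions: a_0 = -2, a_1 = -2.
Setting the coefficient of each power of x to zero and solving order by order (substituting the coefficients already found):
  x^0: 2 a_2 + 2 a_1 - 3 a_0 = 0  ->  2 a_2 = -2 a_1 + 3 a_0 = -2  ->  a_2 = -1
  x^1: 6 a_3 + 4 a_2 - 5 a_1 - 2 a_0 = 0  ->  6 a_3 = -4 a_2 + 5 a_1 + 2 a_0 = -10  ->  a_3 = -5/3
  x^2: 12 a_4 + 6 a_3 - 7 a_2 - 2 a_1 = 0  ->  12 a_4 = -6 a_3 + 7 a_2 + 2 a_1 = -1  ->  a_4 = -1/12
  x^3: 20 a_5 + 8 a_4 - 9 a_3 - 2 a_2 = 0  ->  20 a_5 = -8 a_4 + 9 a_3 + 2 a_2 = -49/3  ->  a_5 = -49/60
Truncated series: y(x) = -2 - 2 x - x^2 - (5/3) x^3 - (1/12) x^4 - (49/60) x^5 + O(x^6).

a_0 = -2; a_1 = -2; a_2 = -1; a_3 = -5/3; a_4 = -1/12; a_5 = -49/60


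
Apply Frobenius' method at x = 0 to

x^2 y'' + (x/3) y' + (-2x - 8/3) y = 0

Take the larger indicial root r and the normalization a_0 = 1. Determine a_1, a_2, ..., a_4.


Write in Frobenius form y'' + (p(x)/x) y' + (q(x)/x^2) y = 0:
  p(x) = 1/3,  q(x) = -2x - 8/3.
Indicial equation: r(r-1) + (1/3) r + (-8/3) = 0 -> roots r_1 = 2, r_2 = -4/3.
Take r = r_1 = 2. Let y(x) = x^r sum_{n>=0} a_n x^n with a_0 = 1.
Substitute y = x^r sum a_n x^n and match x^{r+n}. The recurrence is
  D(n) a_n - 2 a_{n-1} = 0,  where D(n) = (r+n)(r+n-1) + (1/3)(r+n) + (-8/3).
  a_n = 2 / D(n) * a_{n-1}.
Since the indicial polynomial factors as (r - r_1)(r - r_2), D(n) = (r_1 + n - r_1)(r_1 + n - r_2) = n(n + 10/3).
Evaluating step by step (a_0 = 1):
  n = 1: D(1) = 1(1 + 10/3) = 13/3; numerator = 2(1) = 2; a_1 = (2)/(13/3) = 6/13
  n = 2: D(2) = 2(2 + 10/3) = 32/3; numerator = 2(6/13) = 12/13; a_2 = (12/13)/(32/3) = 9/104
  n = 3: D(3) = 3(3 + 10/3) = 19; numerator = 2(9/104) = 9/52; a_3 = (9/52)/(19) = 9/988
  n = 4: D(4) = 4(4 + 10/3) = 88/3; numerator = 2(9/988) = 9/494; a_4 = (9/494)/(88/3) = 27/43472

r = 2; a_0 = 1; a_1 = 6/13; a_2 = 9/104; a_3 = 9/988; a_4 = 27/43472


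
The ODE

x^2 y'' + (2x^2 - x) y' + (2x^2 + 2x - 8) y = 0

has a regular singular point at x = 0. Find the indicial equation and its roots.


Divide by x^2 to reach normal form y'' + P_1(x) y' + P_2(x) y = 0 with P_1(x) = 2 - 1/x and P_2(x) = 2 + 2/x - 8/x^2.
x = 0 is a singular point because the y'-coefficient 2 - 1/x has a pole at x = 0 and the y-coefficient 2 + 2/x - 8/x^2 has a pole at x = 0.
It is a regular singular point because x P_1(x) = p(x) = 2x - 1 and x^2 P_2(x) = q(x) = 2x^2 + 2x - 8 are polynomials, hence analytic at x = 0.
p(0) = -1,  q(0) = -8.
Indicial equation: r(r-1) + p(0) r + q(0) = 0, i.e. r^2 + (p(0) - 1) r + q(0) = 0, i.e. r^2 - 2 r - 8 = 0.
Discriminant: (-2)^2 - 4(-8) = 36, so r = (2 ± 6)/2.
Solving: r_1 = 4, r_2 = -2.

indicial: r^2 - 2 r - 8 = 0; roots r_1 = 4, r_2 = -2


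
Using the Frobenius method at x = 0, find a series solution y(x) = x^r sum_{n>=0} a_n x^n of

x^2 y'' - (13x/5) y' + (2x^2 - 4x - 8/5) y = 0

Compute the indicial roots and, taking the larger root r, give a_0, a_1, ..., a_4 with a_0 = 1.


Write in Frobenius form y'' + (p(x)/x) y' + (q(x)/x^2) y = 0:
  p(x) = -13/5,  q(x) = 2x^2 - 4x - 8/5.
Indicial equation: r(r-1) + (-13/5) r + (-8/5) = 0 -> roots r_1 = 4, r_2 = -2/5.
Take r = r_1 = 4. Let y(x) = x^r sum_{n>=0} a_n x^n with a_0 = 1.
Substitute y = x^r sum a_n x^n and match x^{r+n}. The recurrence is
  D(n) a_n - 4 a_{n-1} + 2 a_{n-2} = 0,  where D(n) = (r+n)(r+n-1) + (-13/5)(r+n) + (-8/5).
  a_n = [4 a_{n-1} - 2 a_{n-2}] / D(n).
Since the indicial polynomial factors as (r - r_1)(r - r_2), D(n) = (r_1 + n - r_1)(r_1 + n - r_2) = n(n + 22/5).
Evaluating step by step (a_0 = 1):
  n = 1: D(1) = 1(1 + 22/5) = 27/5; numerator = 4(1) = 4; a_1 = (4)/(27/5) = 20/27
  n = 2: D(2) = 2(2 + 22/5) = 64/5; numerator = 4(20/27) - 2(1) = 26/27; a_2 = (26/27)/(64/5) = 65/864
  n = 3: D(3) = 3(3 + 22/5) = 111/5; numerator = 4(65/864) - 2(20/27) = -85/72; a_3 = (-85/72)/(111/5) = -425/7992
  n = 4: D(4) = 4(4 + 22/5) = 168/5; numerator = 4(-425/7992) - 2(65/864) = -215/592; a_4 = (-215/592)/(168/5) = -1075/99456

r = 4; a_0 = 1; a_1 = 20/27; a_2 = 65/864; a_3 = -425/7992; a_4 = -1075/99456


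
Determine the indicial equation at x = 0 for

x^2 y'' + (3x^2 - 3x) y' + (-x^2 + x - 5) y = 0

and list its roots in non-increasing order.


Divide by x^2 to reach normal form y'' + P_1(x) y' + P_2(x) y = 0 with P_1(x) = 3 - 3/x and P_2(x) = -1 + 1/x - 5/x^2.
x = 0 is a singular point because the y'-coefficient 3 - 3/x has a pole at x = 0 and the y-coefficient -1 + 1/x - 5/x^2 has a pole at x = 0.
It is a regular singular point because x P_1(x) = p(x) = 3x - 3 and x^2 P_2(x) = q(x) = -x^2 + x - 5 are polynomials, hence analytic at x = 0.
p(0) = -3,  q(0) = -5.
Indicial equation: r(r-1) + p(0) r + q(0) = 0, i.e. r^2 + (p(0) - 1) r + q(0) = 0, i.e. r^2 - 4 r - 5 = 0.
Discriminant: (-4)^2 - 4(-5) = 36, so r = (4 ± 6)/2.
Solving: r_1 = 5, r_2 = -1.

indicial: r^2 - 4 r - 5 = 0; roots r_1 = 5, r_2 = -1


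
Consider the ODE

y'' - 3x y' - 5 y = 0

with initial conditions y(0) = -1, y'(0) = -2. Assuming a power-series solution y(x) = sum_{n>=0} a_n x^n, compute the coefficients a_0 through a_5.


Ansatz: y(x) = sum_{n>=0} a_n x^n, so y'(x) = sum_{n>=1} n a_n x^(n-1) and y''(x) = sum_{n>=2} n(n-1) a_n x^(n-2).
Substitute into P(x) y'' + Q(x) y' + R(x) y = 0 with P(x) = 1, Q(x) = -3x, R(x) = -5, and match powers of x.
Initial conditions: a_0 = -1, a_1 = -2.
Setting the coefficient of each power of x to zero and solving order by order (substituting the coefficients already found):
  x^0: 2 a_2 - 5 a_0 = 0  ->  2 a_2 = 5 a_0 = -5  ->  a_2 = -5/2
  x^1: 6 a_3 - 8 a_1 = 0  ->  6 a_3 = 8 a_1 = -16  ->  a_3 = -8/3
  x^2: 12 a_4 - 11 a_2 = 0  ->  12 a_4 = 11 a_2 = -55/2  ->  a_4 = -55/24
  x^3: 20 a_5 - 14 a_3 = 0  ->  20 a_5 = 14 a_3 = -112/3  ->  a_5 = -28/15
Truncated series: y(x) = -1 - 2 x - (5/2) x^2 - (8/3) x^3 - (55/24) x^4 - (28/15) x^5 + O(x^6).

a_0 = -1; a_1 = -2; a_2 = -5/2; a_3 = -8/3; a_4 = -55/24; a_5 = -28/15


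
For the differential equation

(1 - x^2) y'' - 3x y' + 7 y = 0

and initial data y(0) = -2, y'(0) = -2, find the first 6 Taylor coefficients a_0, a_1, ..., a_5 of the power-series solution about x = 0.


Ansatz: y(x) = sum_{n>=0} a_n x^n, so y'(x) = sum_{n>=1} n a_n x^(n-1) and y''(x) = sum_{n>=2} n(n-1) a_n x^(n-2).
Substitute into P(x) y'' + Q(x) y' + R(x) y = 0 with P(x) = 1 - x^2, Q(x) = -3x, R(x) = 7, and match powers of x.
Initial conditions: a_0 = -2, a_1 = -2.
Setting the coefficient of each power of x to zero and solving order by order (substituting the coefficients already found):
  x^0: 2 a_2 + 7 a_0 = 0  ->  2 a_2 = -7 a_0 = 14  ->  a_2 = 7
  x^1: 6 a_3 + 4 a_1 = 0  ->  6 a_3 = -4 a_1 = 8  ->  a_3 = 4/3
  x^2: 12 a_4 - a_2 = 0  ->  12 a_4 = a_2 = 7  ->  a_4 = 7/12
  x^3: 20 a_5 - 8 a_3 = 0  ->  20 a_5 = 8 a_3 = 32/3  ->  a_5 = 8/15
Truncated series: y(x) = -2 - 2 x + 7 x^2 + (4/3) x^3 + (7/12) x^4 + (8/15) x^5 + O(x^6).

a_0 = -2; a_1 = -2; a_2 = 7; a_3 = 4/3; a_4 = 7/12; a_5 = 8/15


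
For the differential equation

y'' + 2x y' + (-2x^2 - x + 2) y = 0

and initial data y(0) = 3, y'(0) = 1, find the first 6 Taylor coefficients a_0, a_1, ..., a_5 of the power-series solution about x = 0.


Ansatz: y(x) = sum_{n>=0} a_n x^n, so y'(x) = sum_{n>=1} n a_n x^(n-1) and y''(x) = sum_{n>=2} n(n-1) a_n x^(n-2).
Substitute into P(x) y'' + Q(x) y' + R(x) y = 0 with P(x) = 1, Q(x) = 2x, R(x) = -2x^2 - x + 2, and match powers of x.
Initial conditions: a_0 = 3, a_1 = 1.
Setting the coefficient of each power of x to zero and solving order by order (substituting the coefficients already found):
  x^0: 2 a_2 + 2 a_0 = 0  ->  2 a_2 = -2 a_0 = -6  ->  a_2 = -3
  x^1: 6 a_3 + 4 a_1 - a_0 = 0  ->  6 a_3 = -4 a_1 + a_0 = -1  ->  a_3 = -1/6
  x^2: 12 a_4 + 6 a_2 - a_1 - 2 a_0 = 0  ->  12 a_4 = -6 a_2 + a_1 + 2 a_0 = 25  ->  a_4 = 25/12
  x^3: 20 a_5 + 8 a_3 - a_2 - 2 a_1 = 0  ->  20 a_5 = -8 a_3 + a_2 + 2 a_1 = 1/3  ->  a_5 = 1/60
Truncated series: y(x) = 3 + x - 3 x^2 - (1/6) x^3 + (25/12) x^4 + (1/60) x^5 + O(x^6).

a_0 = 3; a_1 = 1; a_2 = -3; a_3 = -1/6; a_4 = 25/12; a_5 = 1/60


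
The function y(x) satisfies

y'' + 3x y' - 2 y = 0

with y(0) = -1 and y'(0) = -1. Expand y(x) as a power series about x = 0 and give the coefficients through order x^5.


Ansatz: y(x) = sum_{n>=0} a_n x^n, so y'(x) = sum_{n>=1} n a_n x^(n-1) and y''(x) = sum_{n>=2} n(n-1) a_n x^(n-2).
Substitute into P(x) y'' + Q(x) y' + R(x) y = 0 with P(x) = 1, Q(x) = 3x, R(x) = -2, and match powers of x.
Initial conditions: a_0 = -1, a_1 = -1.
Setting the coefficient of each power of x to zero and solving order by order (substituting the coefficients already found):
  x^0: 2 a_2 - 2 a_0 = 0  ->  2 a_2 = 2 a_0 = -2  ->  a_2 = -1
  x^1: 6 a_3 + a_1 = 0  ->  6 a_3 = -a_1 = 1  ->  a_3 = 1/6
  x^2: 12 a_4 + 4 a_2 = 0  ->  12 a_4 = -4 a_2 = 4  ->  a_4 = 1/3
  x^3: 20 a_5 + 7 a_3 = 0  ->  20 a_5 = -7 a_3 = -7/6  ->  a_5 = -7/120
Truncated series: y(x) = -1 - x - x^2 + (1/6) x^3 + (1/3) x^4 - (7/120) x^5 + O(x^6).

a_0 = -1; a_1 = -1; a_2 = -1; a_3 = 1/6; a_4 = 1/3; a_5 = -7/120


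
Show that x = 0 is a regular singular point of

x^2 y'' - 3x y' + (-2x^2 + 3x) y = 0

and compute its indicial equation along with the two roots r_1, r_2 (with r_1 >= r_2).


Divide by x^2 to reach normal form y'' + P_1(x) y' + P_2(x) y = 0 with P_1(x) = -3/x and P_2(x) = -2 + 3/x.
x = 0 is a singular point because the y'-coefficient -3/x has a pole at x = 0 and the y-coefficient -2 + 3/x has a pole at x = 0.
It is a regular singular point because x P_1(x) = p(x) = -3 and x^2 P_2(x) = q(x) = -2x^2 + 3x are polynomials, hence analytic at x = 0.
p(0) = -3,  q(0) = 0.
Indicial equation: r(r-1) + p(0) r + q(0) = 0, i.e. r^2 + (p(0) - 1) r + q(0) = 0, i.e. r^2 - 4 r = 0.
Discriminant: (-4)^2 - 4(0) = 16, so r = (4 ± 4)/2.
Solving: r_1 = 4, r_2 = 0.

indicial: r^2 - 4 r = 0; roots r_1 = 4, r_2 = 0


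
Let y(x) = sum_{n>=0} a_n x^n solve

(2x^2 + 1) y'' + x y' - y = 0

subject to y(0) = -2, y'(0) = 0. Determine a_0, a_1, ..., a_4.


Ansatz: y(x) = sum_{n>=0} a_n x^n, so y'(x) = sum_{n>=1} n a_n x^(n-1) and y''(x) = sum_{n>=2} n(n-1) a_n x^(n-2).
Substitute into P(x) y'' + Q(x) y' + R(x) y = 0 with P(x) = 2x^2 + 1, Q(x) = x, R(x) = -1, and match powers of x.
Initial conditions: a_0 = -2, a_1 = 0.
Setting the coefficient of each power of x to zero and solving order by order (substituting the coefficients already found):
  x^0: 2 a_2 - a_0 = 0  ->  2 a_2 = a_0 = -2  ->  a_2 = -1
  x^1: 6 a_3 = 0  ->  a_3 = 0
  x^2: 12 a_4 + 5 a_2 = 0  ->  12 a_4 = -5 a_2 = 5  ->  a_4 = 5/12
Truncated series: y(x) = -2 - x^2 + (5/12) x^4 + O(x^5).

a_0 = -2; a_1 = 0; a_2 = -1; a_3 = 0; a_4 = 5/12


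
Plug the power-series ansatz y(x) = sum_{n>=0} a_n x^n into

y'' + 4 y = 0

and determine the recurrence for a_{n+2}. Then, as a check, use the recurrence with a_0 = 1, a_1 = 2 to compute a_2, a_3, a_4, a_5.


Substitute y = sum_n a_n x^n into y'' + (const) y = 0.
y''(x) = sum_{n>=0} (n+2)(n+1) a_{n+2} x^n.
The ODE becomes sum_n [(n+2)(n+1) a_{n+2} + 4 a_n] x^n = 0.
Setting each coefficient to zero gives the recurrence:
  (n+2)(n+1) a_{n+2} + 4 a_n = 0,
  a_{n+2} = -4 / ((n+1)(n+2)) a_n.

Check with a_0 = 1, a_1 = 2 (apply the recurrence for n = 0, 1, 2, 3): a_0 = 1, a_1 = 2, a_2 = -2, a_3 = -4/3, a_4 = 2/3, a_5 = 4/15.

a_{n+2} = -4/((n+1)(n+2)) * a_n; check: a_0 = 1, a_1 = 2, a_2 = -2, a_3 = -4/3, a_4 = 2/3, a_5 = 4/15
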